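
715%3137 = 715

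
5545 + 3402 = 8947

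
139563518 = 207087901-67524383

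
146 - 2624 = -2478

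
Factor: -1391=-1 * 13^1 * 107^1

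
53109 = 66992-13883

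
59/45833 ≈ 0.00129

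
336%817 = 336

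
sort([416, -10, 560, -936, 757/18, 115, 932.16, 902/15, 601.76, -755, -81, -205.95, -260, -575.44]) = [-936, -755, -575.44, -260, -205.95, -81, -10, 757/18, 902/15, 115, 416, 560, 601.76, 932.16]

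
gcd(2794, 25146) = 2794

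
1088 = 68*16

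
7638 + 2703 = 10341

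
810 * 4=3240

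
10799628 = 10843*996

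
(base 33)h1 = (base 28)k2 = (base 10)562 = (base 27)km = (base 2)1000110010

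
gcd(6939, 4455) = 27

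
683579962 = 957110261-273530299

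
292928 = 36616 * 8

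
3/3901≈0.000769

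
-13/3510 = -1/270 ≈ -0.00370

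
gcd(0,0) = 0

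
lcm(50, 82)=2050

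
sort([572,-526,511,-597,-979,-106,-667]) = [-979,-667,-597,-526,-106,511,572]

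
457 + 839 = 1296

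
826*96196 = 79457896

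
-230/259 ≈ -0.888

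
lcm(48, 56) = 336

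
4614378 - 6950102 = -2335724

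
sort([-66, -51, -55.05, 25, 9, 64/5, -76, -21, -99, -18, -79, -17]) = [-99, -79, -76, -66, -55.05, -51, -21, -18, -17, 9, 64/5, 25]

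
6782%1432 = 1054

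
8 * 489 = 3912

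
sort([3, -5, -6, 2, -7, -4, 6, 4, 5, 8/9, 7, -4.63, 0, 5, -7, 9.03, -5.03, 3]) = [-7, -7, -6, -5.03, -5, -4.63, -4, 0, 8/9, 2, 3, 3, 4, 5, 5, 6, 7, 9.03]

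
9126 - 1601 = 7525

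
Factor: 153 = 3^2*17^1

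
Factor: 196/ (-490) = -1*2^1*5^ (-1) = -2/5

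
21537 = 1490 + 20047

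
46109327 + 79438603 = 125547930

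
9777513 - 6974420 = 2803093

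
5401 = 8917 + -3516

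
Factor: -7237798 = -1*2^1*1361^1*2659^1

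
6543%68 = 15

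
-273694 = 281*(-974)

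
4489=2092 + 2397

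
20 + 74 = 94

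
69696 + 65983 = 135679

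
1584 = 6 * 264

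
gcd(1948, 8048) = 4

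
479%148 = 35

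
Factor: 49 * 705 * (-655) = -1 * 3^1 * 5^2 * 7^2 * 47^1 * 131^1 = -22626975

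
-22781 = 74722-97503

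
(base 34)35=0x6b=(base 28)3n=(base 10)107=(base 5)412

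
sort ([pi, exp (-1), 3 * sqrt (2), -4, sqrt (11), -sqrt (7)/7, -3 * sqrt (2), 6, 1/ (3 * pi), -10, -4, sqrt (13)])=[-10, -3 * sqrt (2), -4, -4, -sqrt (7)/7, 1/ (3 * pi), exp (-1), pi, sqrt (11), sqrt (13), 3 * sqrt (2), 6]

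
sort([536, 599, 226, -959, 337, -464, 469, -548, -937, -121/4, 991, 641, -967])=[-967, -959, -937, -548, -464, -121/4, 226, 337, 469, 536, 599, 641, 991]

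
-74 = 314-388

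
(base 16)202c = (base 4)2000230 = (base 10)8236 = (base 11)6208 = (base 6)102044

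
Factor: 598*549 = 2^1*3^2*13^1*23^1*61^1 = 328302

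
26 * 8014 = 208364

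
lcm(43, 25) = 1075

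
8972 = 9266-294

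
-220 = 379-599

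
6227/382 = 16 + 115/382 ≈ 16.30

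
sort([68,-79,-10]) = [-79,-10,68]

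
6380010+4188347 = 10568357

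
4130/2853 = 1+1277/2853 ≈ 1.45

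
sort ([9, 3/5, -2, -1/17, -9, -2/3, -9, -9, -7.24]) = [-9, -9, -9, -7.24, -2, -2/3, -1/17, 3/5, 9]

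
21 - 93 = -72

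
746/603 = 1 + 143/603 ≈ 1.24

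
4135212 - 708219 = 3426993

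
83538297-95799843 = -12261546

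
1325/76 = 17 + 33/76≈17.43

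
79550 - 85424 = -5874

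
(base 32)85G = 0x20B0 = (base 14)309A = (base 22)H68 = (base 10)8368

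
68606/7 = 9800 + 6/7 ≈ 9800.86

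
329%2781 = 329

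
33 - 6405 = -6372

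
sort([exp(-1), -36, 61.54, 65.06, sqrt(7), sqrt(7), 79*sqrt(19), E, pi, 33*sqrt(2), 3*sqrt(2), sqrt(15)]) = [-36, exp(-1), sqrt(7), sqrt(7), E, pi, sqrt(15), 3*sqrt(2), 33*sqrt(2), 61.54, 65.06, 79*sqrt(19)]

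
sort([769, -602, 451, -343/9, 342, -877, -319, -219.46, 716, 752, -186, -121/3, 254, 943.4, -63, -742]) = [-877, -742, -602, -319, -219.46, -186, -63, -121/3, -343/9, 254, 342, 451, 716, 752, 769, 943.4]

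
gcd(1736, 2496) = 8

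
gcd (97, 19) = 1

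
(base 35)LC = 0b1011101011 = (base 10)747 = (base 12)523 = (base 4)23223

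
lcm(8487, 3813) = 263097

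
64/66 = 32/33 ≈ 0.970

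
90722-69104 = 21618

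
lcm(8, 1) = 8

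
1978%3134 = 1978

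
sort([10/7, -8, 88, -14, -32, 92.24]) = [-32, -14, -8, 10/7, 88, 92.24]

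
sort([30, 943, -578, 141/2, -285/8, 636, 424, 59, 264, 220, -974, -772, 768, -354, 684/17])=[-974, -772, -578, -354, -285/8, 30, 684/17, 59, 141/2, 220, 264, 424, 636, 768, 943]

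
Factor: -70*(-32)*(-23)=-1*2^6*5^1*7^1*23^1=-51520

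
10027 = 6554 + 3473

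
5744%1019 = 649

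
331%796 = 331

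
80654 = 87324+-6670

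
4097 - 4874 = -777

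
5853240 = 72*81295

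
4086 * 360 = 1470960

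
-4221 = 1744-5965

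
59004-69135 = -10131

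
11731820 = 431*27220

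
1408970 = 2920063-1511093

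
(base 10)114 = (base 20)5e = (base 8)162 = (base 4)1302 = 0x72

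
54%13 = 2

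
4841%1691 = 1459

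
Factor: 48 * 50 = 2^5 * 3^1 * 5^2 = 2400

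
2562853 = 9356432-6793579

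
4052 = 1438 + 2614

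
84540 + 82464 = 167004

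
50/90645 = 10/18129 ≈ 0.000552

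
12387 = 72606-60219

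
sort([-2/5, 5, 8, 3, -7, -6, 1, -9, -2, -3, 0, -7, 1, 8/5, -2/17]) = [-9, -7, -7, -6, -3, -2, -2/5, -2/17, 0, 1, 1, 8/5, 3, 5, 8]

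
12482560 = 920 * 13568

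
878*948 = 832344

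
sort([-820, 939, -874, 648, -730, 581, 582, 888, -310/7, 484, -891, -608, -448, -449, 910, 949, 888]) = [-891, -874, -820, -730, -608, -449, -448, -310/7, 484, 581, 582, 648, 888, 888, 910, 939, 949]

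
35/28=1 + 1/4=1.25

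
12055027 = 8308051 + 3746976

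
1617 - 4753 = -3136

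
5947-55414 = -49467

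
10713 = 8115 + 2598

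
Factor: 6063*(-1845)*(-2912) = 2^5*3^3*5^1*7^1*13^1*41^1*43^1*47^1 = 32574316320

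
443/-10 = -44 - 3/10 = -44.30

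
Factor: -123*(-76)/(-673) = -1*2^2*3^1*19^1*41^1*673^(-1) = -9348/673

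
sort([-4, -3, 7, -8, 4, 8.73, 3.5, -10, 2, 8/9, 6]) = [-10, -8, -4, -3, 8/9, 2, 3.5, 4, 6, 7, 8.73]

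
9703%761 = 571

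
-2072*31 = -64232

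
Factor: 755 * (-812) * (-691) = 2^2 * 5^1 * 7^1 * 29^1 * 151^1 * 691^1 = 423624460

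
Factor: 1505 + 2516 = 4021^1 = 4021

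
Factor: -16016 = -1 * 2^4 * 7^1 * 11^1 * 13^1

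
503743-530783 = -27040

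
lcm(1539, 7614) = 144666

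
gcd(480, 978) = 6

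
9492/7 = 1356 = 1356.00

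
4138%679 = 64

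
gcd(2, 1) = 1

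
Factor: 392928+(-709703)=-1*5^2*12671^1=-316775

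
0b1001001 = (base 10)73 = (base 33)27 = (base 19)3g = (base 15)4d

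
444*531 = 235764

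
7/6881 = 1/983 ≈ 0.00102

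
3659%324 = 95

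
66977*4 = 267908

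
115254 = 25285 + 89969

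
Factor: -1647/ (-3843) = 3^1*7^ (-1) = 3/7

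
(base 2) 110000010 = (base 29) d9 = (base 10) 386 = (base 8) 602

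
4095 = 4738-643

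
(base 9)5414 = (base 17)dd4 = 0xf8e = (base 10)3982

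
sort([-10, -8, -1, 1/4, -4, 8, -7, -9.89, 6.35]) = [-10, -9.89, -8, -7, -4, -1, 1/4, 6.35, 8]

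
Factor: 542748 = 2^2 * 3^1 * 31^1 * 1459^1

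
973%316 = 25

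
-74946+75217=271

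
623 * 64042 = 39898166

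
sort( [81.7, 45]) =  [45, 81.7]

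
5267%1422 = 1001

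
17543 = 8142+9401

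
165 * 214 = 35310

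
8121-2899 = 5222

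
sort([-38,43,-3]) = [-38,-3,43]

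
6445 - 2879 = 3566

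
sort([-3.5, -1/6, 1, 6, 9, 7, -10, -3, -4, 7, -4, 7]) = [-10, -4, -4, -3.5, -3, -1/6, 1, 6, 7, 7, 7, 9]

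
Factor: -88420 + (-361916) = -1 * 2^5 * 3^1 * 4691^1 = -450336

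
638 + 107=745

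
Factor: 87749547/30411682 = 2^(-1)*3^1*7^(-1)*31^(-1)*79^(-1)*887^(-1)*29249849^1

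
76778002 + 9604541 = 86382543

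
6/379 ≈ 0.0158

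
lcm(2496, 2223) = 142272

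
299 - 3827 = -3528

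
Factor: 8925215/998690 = 2^(-1) * 7^(-1) * 11^(-1) * 13^1 * 61^1 * 1297^(-1) * 2251^1 = 1785043/199738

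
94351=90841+3510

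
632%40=32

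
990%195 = 15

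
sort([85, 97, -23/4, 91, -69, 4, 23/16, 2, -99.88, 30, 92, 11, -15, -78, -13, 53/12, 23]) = [-99.88, -78, -69, -15, -13, -23/4, 23/16, 2, 4, 53/12, 11, 23, 30, 85, 91, 92, 97]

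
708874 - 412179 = 296695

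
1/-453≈-0.00221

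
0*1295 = 0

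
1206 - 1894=-688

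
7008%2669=1670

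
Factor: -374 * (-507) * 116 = 2^3 * 3^1 * 11^1 * 13^2 * 17^1 * 29^1 = 21995688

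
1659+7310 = 8969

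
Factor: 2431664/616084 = 2^2 * 7^(-1) * 379^1 * 401^1 * 22003^(-1) = 607916/154021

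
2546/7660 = 1273/3830 ≈ 0.332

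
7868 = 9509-1641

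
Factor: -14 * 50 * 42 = -1 * 2^3 * 3^1 * 5^2 * 7^2 = -29400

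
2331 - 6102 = -3771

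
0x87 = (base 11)113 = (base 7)252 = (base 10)135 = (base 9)160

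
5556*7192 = 39958752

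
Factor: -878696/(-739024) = 2^(-1) * 7^1 * 11^(-1) * 19^(-1) * 71^1 = 497/418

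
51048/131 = 389 + 89/131 ≈ 389.68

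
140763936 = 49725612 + 91038324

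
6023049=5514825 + 508224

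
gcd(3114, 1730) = 346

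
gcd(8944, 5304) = 104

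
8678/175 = 49 + 103/175 ≈ 49.59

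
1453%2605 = 1453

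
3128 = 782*4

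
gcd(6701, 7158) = 1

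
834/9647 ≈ 0.0865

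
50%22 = 6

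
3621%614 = 551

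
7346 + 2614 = 9960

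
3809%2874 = 935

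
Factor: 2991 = 3^1 * 997^1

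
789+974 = 1763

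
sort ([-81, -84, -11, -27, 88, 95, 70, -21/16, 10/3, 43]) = [-84, -81, -27, -11, -21/16, 10/3, 43, 70, 88, 95]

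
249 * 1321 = 328929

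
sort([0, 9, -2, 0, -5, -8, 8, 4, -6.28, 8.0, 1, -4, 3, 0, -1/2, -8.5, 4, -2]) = [-8.5, -8, -6.28, -5, -4, -2, -2, -1/2, 0, 0, 0, 1, 3, 4, 4, 8, 8.0, 9]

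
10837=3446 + 7391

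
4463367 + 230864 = 4694231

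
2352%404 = 332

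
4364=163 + 4201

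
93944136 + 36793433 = 130737569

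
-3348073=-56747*59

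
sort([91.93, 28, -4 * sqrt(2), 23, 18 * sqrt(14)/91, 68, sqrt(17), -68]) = [-68, -4 * sqrt(2), 18 * sqrt(14)/91, sqrt(17), 23, 28, 68, 91.93]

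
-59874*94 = -5628156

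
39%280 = 39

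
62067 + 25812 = 87879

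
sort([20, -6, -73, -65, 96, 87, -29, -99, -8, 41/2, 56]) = [-99, -73, -65, -29, -8, -6, 20, 41/2, 56, 87, 96]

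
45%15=0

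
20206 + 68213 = 88419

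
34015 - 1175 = 32840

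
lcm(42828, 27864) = 2312712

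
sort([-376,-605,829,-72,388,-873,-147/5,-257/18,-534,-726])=[-873,-726,-605,-534,-376,-72,-147/5,-257/18,388,829]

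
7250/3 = 2416+2/3 ≈ 2416.67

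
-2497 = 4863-7360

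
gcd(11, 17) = 1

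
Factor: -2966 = -1*2^1*1483^1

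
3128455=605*5171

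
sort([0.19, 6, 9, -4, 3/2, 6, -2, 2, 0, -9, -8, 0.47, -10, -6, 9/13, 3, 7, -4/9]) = [-10, -9, -8, -6, -4, -2, -4/9, 0, 0.19, 0.47, 9/13, 3/2, 2, 3, 6, 6, 7, 9]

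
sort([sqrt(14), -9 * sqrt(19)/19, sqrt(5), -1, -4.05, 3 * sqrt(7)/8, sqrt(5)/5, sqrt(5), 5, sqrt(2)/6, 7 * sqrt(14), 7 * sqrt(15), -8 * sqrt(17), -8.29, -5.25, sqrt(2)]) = [-8 * sqrt(17), -8.29, -5.25, -4.05, -9 * sqrt(19)/19, -1, sqrt(2)/6, sqrt(5)/5, 3 * sqrt(7)/8, sqrt(2), sqrt(5), sqrt(5), sqrt(14), 5, 7 * sqrt(14), 7 * sqrt(15)]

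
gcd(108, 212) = 4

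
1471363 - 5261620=-3790257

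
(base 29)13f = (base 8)1657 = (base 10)943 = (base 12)667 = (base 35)qx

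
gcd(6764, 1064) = 76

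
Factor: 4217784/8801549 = 2^3*3^1*43^1*47^(-1)*61^1*67^1*401^(-1)*467^(-1)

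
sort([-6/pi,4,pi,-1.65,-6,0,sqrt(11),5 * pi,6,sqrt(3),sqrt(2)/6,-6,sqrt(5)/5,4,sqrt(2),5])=[-6,-6,-6/pi,-1.65,0,sqrt(2)/6,sqrt(5)/5,sqrt(2),sqrt(3),pi,sqrt(11),4,4,5,6,5 * pi]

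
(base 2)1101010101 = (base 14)44d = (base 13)508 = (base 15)3bd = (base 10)853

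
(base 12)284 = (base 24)g4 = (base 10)388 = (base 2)110000100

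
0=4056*0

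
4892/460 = 10 + 73/115 ≈ 10.63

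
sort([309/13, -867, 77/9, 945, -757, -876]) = [-876, -867, -757, 77/9, 309/13, 945]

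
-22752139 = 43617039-66369178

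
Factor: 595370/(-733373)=-1*2^1*5^1*29^1*2053^1*733373^(-1)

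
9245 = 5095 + 4150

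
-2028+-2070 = -4098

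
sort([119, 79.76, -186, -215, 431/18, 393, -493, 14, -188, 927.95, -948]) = [-948, -493, -215, -188, -186, 14, 431/18, 79.76, 119, 393, 927.95]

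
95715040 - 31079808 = 64635232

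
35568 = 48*741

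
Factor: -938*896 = -1*2^8*7^2*67^1 = -840448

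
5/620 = 1/124 ≈ 0.00806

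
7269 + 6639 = 13908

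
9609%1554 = 285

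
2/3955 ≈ 0.000506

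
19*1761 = 33459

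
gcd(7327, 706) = 1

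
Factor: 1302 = 2^1 * 3^1 * 7^1 * 31^1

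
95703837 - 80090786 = 15613051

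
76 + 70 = 146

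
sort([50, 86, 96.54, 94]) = [50, 86, 94, 96.54]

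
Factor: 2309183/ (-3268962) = -1*2^ (-1)*3^ (-2)*29^1*79627^1*181609^ (-1)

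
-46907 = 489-47396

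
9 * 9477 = 85293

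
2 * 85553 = 171106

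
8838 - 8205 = 633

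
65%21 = 2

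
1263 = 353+910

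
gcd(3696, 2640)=528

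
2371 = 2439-68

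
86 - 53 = 33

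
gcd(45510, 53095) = 7585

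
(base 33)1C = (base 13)36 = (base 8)55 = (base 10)45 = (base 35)1A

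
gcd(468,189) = 9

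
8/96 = 1/12≈0.0833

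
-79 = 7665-7744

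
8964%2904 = 252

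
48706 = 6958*7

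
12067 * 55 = 663685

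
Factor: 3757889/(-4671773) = -1*431^1*8719^1*4671773^(-1) 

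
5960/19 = 313+13/19≈313.68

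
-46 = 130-176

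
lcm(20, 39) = 780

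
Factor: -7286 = -1*2^1*3643^1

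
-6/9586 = -3/4793 ≈ -0.000626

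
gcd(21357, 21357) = 21357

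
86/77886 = 43/38943≈0.00110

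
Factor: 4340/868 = 5^1 = 5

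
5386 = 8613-3227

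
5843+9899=15742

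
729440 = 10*72944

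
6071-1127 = 4944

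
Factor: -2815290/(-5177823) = 2^1*3^2*5^1*7^(-1)*19^(-2)*683^(-1)*10427^1 = 938430/1725941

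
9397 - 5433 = 3964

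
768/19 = 40 + 8/19 ≈ 40.42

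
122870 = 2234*55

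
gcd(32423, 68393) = 1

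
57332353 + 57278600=114610953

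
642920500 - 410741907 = 232178593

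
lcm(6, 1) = 6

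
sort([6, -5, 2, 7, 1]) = [-5, 1, 2, 6, 7]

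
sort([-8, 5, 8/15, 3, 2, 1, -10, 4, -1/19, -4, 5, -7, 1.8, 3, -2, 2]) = [-10, -8, -7, -4, -2, -1/19, 8/15, 1, 1.8, 2, 2, 3, 3, 4, 5, 5]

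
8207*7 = 57449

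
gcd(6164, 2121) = 1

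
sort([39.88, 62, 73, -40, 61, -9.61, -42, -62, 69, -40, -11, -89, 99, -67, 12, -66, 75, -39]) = [-89, -67, -66, -62, -42, -40, -40, -39, -11, -9.61, 12, 39.88, 61, 62, 69, 73, 75, 99]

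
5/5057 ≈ 0.000989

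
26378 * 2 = 52756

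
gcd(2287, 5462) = 1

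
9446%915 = 296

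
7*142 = 994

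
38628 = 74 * 522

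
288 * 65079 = 18742752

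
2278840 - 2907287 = -628447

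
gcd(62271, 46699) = 17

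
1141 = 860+281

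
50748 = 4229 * 12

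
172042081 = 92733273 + 79308808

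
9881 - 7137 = 2744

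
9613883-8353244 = 1260639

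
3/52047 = 1/17349 ≈ 0.0000576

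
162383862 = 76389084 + 85994778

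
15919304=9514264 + 6405040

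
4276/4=1069=1069.00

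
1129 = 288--841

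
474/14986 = 237/7493 ≈ 0.0316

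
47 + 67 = 114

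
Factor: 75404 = 2^2*7^1*2693^1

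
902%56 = 6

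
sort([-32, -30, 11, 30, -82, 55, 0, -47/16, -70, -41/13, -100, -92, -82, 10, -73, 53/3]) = [-100, -92, -82, -82, -73, -70, -32, -30, -41/13, -47/16, 0, 10, 11, 53/3, 30, 55]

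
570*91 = 51870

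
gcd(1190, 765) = 85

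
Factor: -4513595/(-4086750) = 2^(-1) * 3^(-1) * 5^(-2) * 5449^(-1) * 902719^1 = 902719/817350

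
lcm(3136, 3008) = 147392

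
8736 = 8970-234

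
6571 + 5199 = 11770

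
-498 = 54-552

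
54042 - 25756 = 28286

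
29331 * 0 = 0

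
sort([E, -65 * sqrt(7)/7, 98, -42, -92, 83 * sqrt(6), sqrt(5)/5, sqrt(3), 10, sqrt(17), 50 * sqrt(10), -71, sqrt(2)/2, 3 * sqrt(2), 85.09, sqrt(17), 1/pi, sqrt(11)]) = [-92, -71, -42, -65 * sqrt(7)/7, 1/pi, sqrt(5)/5, sqrt(2)/2, sqrt(3), E, sqrt(11), sqrt(17), sqrt(17), 3 * sqrt(2), 10, 85.09, 98, 50 * sqrt(10), 83 * sqrt(6)]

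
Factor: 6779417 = 29^1*157^1*1489^1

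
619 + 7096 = 7715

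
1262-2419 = -1157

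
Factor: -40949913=-1 * 3^1 * 23^1 * 541^1 * 1097^1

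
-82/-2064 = 41/1032 ≈ 0.0397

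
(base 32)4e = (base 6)354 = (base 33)4a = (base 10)142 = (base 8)216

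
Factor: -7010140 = -1*2^2*5^1*269^1*1303^1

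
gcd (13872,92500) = 4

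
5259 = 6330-1071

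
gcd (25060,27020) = 140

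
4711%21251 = 4711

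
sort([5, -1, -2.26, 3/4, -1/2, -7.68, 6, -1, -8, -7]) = [-8, -7.68, -7, -2.26, -1, -1, -1/2, 3/4, 5, 6]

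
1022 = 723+299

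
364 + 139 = 503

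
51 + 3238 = 3289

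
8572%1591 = 617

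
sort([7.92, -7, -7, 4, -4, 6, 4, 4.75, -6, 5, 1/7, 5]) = [-7, -7, -6, -4, 1/7, 4, 4, 4.75, 5, 5, 6, 7.92]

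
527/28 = 18 + 23/28≈18.82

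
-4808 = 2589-7397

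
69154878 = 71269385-2114507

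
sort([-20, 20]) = [-20, 20]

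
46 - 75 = -29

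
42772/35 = 1222 + 2/35 ≈ 1222.06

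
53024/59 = 898 + 42/59 ≈ 898.71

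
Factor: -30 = -1*2^1*3^1*5^1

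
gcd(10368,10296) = 72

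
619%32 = 11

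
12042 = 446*27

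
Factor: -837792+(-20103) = -1*3^1*5^1*57193^1 = -857895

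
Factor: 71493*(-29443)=-1*3^1*23831^1*29443^1=-2104968399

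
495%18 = 9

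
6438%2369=1700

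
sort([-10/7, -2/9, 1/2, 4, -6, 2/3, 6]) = [-6, -10/7, -2/9, 1/2, 2/3, 4, 6]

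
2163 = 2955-792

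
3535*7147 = 25264645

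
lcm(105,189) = 945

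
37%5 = 2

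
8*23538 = 188304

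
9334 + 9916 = 19250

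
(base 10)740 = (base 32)n4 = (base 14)3ac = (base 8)1344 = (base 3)1000102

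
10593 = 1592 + 9001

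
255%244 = 11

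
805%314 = 177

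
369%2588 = 369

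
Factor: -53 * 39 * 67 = -1 * 3^1 * 13^1 * 53^1 * 67^1 = -138489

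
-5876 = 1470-7346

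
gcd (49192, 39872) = 8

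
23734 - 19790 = 3944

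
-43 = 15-58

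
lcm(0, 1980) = 0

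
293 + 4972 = 5265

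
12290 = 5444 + 6846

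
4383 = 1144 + 3239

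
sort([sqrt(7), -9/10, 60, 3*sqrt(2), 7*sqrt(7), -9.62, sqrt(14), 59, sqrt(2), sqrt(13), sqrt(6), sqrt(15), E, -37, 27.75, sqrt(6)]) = [-37, -9.62, -9/10, sqrt(2), sqrt(6), sqrt(6), sqrt(7), E, sqrt(13), sqrt(14), sqrt(15), 3*sqrt(2), 7*sqrt(7), 27.75, 59, 60]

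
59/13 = 4+7/13 ≈ 4.54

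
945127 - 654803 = 290324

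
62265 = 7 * 8895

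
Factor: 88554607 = 88554607^1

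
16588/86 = 8294/43 ≈ 192.88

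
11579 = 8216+3363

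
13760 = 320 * 43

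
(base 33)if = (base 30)k9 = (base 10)609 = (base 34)hv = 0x261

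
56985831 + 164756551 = 221742382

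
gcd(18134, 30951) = 1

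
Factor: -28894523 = -1 * 7^1 * 433^1 * 9533^1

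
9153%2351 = 2100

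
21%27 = 21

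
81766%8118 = 586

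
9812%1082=74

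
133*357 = 47481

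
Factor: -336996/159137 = -1*2^2*3^2*17^(-1) = -36/17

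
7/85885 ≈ 0.0000815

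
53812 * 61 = 3282532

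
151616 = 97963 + 53653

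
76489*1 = 76489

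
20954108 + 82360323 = 103314431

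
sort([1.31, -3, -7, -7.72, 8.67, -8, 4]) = [-8, -7.72, -7, -3, 1.31, 4, 8.67]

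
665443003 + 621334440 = 1286777443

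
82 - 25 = 57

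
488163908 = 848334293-360170385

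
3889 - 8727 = -4838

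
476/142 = 3 + 25/71 ≈ 3.35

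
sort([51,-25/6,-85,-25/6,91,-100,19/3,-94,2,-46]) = [-100,-94,-85,-46,-25/6,-25/6,2,19/3,51,91]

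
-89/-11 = 8 + 1/11 ≈ 8.09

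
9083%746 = 131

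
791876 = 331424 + 460452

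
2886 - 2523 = 363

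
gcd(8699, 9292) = 1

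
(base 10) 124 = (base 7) 235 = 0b1111100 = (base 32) 3s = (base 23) 59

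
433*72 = 31176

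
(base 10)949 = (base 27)184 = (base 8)1665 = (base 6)4221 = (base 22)1l3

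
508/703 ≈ 0.723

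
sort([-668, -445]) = [-668, -445]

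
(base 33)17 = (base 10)40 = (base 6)104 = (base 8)50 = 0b101000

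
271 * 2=542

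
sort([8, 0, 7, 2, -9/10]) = [-9/10, 0, 2, 7, 8]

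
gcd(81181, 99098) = 1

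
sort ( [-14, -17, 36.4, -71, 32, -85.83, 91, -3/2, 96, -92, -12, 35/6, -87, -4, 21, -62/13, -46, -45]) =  [-92, -87, -85.83, -71, -46, -45, -17, -14, -12, -62/13, -4, -3/2, 35/6, 21, 32, 36.4, 91, 96]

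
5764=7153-1389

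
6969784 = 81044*86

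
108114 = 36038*3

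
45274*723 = 32733102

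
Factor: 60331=60331^1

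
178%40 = 18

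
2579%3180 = 2579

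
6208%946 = 532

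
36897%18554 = 18343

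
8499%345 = 219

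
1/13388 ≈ 0.0000747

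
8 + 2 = 10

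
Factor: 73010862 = 2^1 * 3^3 * 71^1 * 137^1 * 139^1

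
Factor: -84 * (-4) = 2^4 * 3^1 * 7^1 = 336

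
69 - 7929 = -7860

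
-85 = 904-989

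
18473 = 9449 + 9024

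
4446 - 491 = 3955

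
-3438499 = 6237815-9676314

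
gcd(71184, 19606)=2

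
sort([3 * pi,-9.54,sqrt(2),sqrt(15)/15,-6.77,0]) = [-9.54,-6.77,0,sqrt(15)/15,sqrt(2),3 * pi]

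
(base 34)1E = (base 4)300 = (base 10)48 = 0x30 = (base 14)36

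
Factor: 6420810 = 2^1*3^1*5^1*11^1*19457^1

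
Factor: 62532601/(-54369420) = -1*2^(-2)*3^(-1)*5^(-1)*7^(-2)*5381^1*11621^1*18493^(-1) 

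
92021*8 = 736168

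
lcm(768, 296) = 28416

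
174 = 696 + -522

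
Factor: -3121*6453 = -1*3^3*239^1*3121^1 = -20139813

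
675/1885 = 135/377 ≈ 0.358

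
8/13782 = 4/6891 ≈ 0.000580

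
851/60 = 14 + 11/60 ≈ 14.18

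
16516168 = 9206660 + 7309508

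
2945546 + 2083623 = 5029169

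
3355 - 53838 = -50483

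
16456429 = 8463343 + 7993086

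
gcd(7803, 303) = 3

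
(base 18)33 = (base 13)45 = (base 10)57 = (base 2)111001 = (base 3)2010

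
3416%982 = 470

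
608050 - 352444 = 255606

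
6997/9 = 777+4/9 ≈ 777.44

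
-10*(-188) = 1880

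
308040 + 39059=347099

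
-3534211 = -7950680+4416469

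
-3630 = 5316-8946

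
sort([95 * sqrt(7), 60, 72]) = [60, 72, 95 * sqrt(7)]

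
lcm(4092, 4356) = 135036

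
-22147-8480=-30627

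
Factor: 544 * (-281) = -1 * 2^5 * 17^1 * 281^1 = -152864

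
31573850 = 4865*6490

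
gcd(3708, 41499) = 9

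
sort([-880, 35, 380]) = [-880, 35, 380]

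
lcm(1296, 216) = 1296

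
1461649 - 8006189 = -6544540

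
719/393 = 1 + 326/393 ≈ 1.83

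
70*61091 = 4276370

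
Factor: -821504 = -1*2^8*3209^1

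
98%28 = 14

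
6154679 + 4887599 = 11042278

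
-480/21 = -22 - 6/7 ≈ -22.86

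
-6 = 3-9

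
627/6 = 209/2 = 104.50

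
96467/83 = 1162 + 21/83 ≈ 1162.25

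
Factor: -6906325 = -1 * 5^2 * 23^1 * 12011^1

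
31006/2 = 15503 = 15503.00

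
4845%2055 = 735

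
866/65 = 13+21/65 ≈ 13.32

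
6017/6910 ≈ 0.871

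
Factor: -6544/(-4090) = 2^3*5^(-1) = 8/5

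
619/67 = 9 + 16/67 ≈ 9.24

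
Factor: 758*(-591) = -1*2^1*3^1*197^1*379^1 = -447978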